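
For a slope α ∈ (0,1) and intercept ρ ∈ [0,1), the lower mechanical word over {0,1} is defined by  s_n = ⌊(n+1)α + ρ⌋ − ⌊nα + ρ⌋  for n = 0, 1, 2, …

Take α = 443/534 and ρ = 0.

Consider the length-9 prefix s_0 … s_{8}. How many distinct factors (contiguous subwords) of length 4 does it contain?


5

t_n = ⌊(n·443)/534⌋ for n = 0 … 9:
  n=0…9: ⌊0/534⌋=0 ⌊443/534⌋=0 ⌊886/534⌋=1 ⌊1329/534⌋=2 ⌊1772/534⌋=3 ⌊2215/534⌋=4 ⌊2658/534⌋=4 ⌊3101/534⌋=5 ⌊3544/534⌋=6 ⌊3987/534⌋=7
s_n = t_(n+1) − t_n for n = 0 … 8 gives
prefix = 011110111
slide a length-4 window over [0..3] … [5..8] (6 windows); first occurrence of each distinct factor:
  [  0..  3] 0111
  [  1..  4] 1111
  [  2..  5] 1110
  [  3..  6] 1101
  [  4..  7] 1011
  (the other 1 window repeats one of these)
distinct factors: {0111, 1011, 1101, 1110, 1111}
count = 5  (Sturmian bound for length 4 is 5)


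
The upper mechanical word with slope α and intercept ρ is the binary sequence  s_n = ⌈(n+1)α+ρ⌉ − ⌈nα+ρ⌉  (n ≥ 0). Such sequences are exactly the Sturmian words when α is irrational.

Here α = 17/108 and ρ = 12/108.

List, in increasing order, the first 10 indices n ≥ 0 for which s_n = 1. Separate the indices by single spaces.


5 12 18 24 31 37 43 50 56 62

n=0: ⌈29/108⌉−⌈12/108⌉ = 1−1 = 0
n=1: ⌈46/108⌉−⌈29/108⌉ = 1−1 = 0
  …
n=5: ⌈114/108⌉−⌈97/108⌉ = 2−1 = 1  ← one
n=6: ⌈131/108⌉−⌈114/108⌉ = 2−2 = 0
n=7: ⌈148/108⌉−⌈131/108⌉ = 2−2 = 0
  …
n=12: ⌈233/108⌉−⌈216/108⌉ = 3−2 = 1  ← one
n=13: ⌈250/108⌉−⌈233/108⌉ = 3−3 = 0
n=14: ⌈267/108⌉−⌈250/108⌉ = 3−3 = 0
  …
n=18: ⌈335/108⌉−⌈318/108⌉ = 4−3 = 1  ← one
n=19: ⌈352/108⌉−⌈335/108⌉ = 4−4 = 0
n=20: ⌈369/108⌉−⌈352/108⌉ = 4−4 = 0
  …
n=24: ⌈437/108⌉−⌈420/108⌉ = 5−4 = 1  ← one
n=25: ⌈454/108⌉−⌈437/108⌉ = 5−5 = 0
n=26: ⌈471/108⌉−⌈454/108⌉ = 5−5 = 0
  …
n=31: ⌈556/108⌉−⌈539/108⌉ = 6−5 = 1  ← one
n=32: ⌈573/108⌉−⌈556/108⌉ = 6−6 = 0
n=33: ⌈590/108⌉−⌈573/108⌉ = 6−6 = 0
  …
n=37: ⌈658/108⌉−⌈641/108⌉ = 7−6 = 1  ← one
n=38: ⌈675/108⌉−⌈658/108⌉ = 7−7 = 0
n=39: ⌈692/108⌉−⌈675/108⌉ = 7−7 = 0
  …
n=43: ⌈760/108⌉−⌈743/108⌉ = 8−7 = 1  ← one
n=44: ⌈777/108⌉−⌈760/108⌉ = 8−8 = 0
n=45: ⌈794/108⌉−⌈777/108⌉ = 8−8 = 0
  …
n=50: ⌈879/108⌉−⌈862/108⌉ = 9−8 = 1  ← one
n=51: ⌈896/108⌉−⌈879/108⌉ = 9−9 = 0
n=52: ⌈913/108⌉−⌈896/108⌉ = 9−9 = 0
  …
n=56: ⌈981/108⌉−⌈964/108⌉ = 10−9 = 1  ← one
n=57: ⌈998/108⌉−⌈981/108⌉ = 10−10 = 0
n=58: ⌈1015/108⌉−⌈998/108⌉ = 10−10 = 0
  …
n=62: ⌈1083/108⌉−⌈1066/108⌉ = 11−10 = 1  ← one
positions of the first 10 ones: 5 12 18 24 31 37 43 50 56 62


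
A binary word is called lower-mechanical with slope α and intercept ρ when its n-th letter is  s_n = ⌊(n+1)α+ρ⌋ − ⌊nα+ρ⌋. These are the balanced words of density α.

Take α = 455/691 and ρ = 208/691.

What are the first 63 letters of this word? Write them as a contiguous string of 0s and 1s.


011011011011011011011011011011011011010110110110110110110110110

n=0: ⌊(1·455+208)/691⌋ − ⌊(0·455+208)/691⌋ = ⌊663/691⌋ − ⌊208/691⌋ = 0 − 0 = 0
n=1: ⌊(2·455+208)/691⌋ − ⌊(1·455+208)/691⌋ = ⌊1118/691⌋ − ⌊663/691⌋ = 1 − 0 = 1
n=2: ⌊(3·455+208)/691⌋ − ⌊(2·455+208)/691⌋ = ⌊1573/691⌋ − ⌊1118/691⌋ = 2 − 1 = 1
n=3: ⌊(4·455+208)/691⌋ − ⌊(3·455+208)/691⌋ = ⌊2028/691⌋ − ⌊1573/691⌋ = 2 − 2 = 0
n=4: ⌊(5·455+208)/691⌋ − ⌊(4·455+208)/691⌋ = ⌊2483/691⌋ − ⌊2028/691⌋ = 3 − 2 = 1
n=5: ⌊(6·455+208)/691⌋ − ⌊(5·455+208)/691⌋ = ⌊2938/691⌋ − ⌊2483/691⌋ = 4 − 3 = 1
n=6: ⌊(7·455+208)/691⌋ − ⌊(6·455+208)/691⌋ = ⌊3393/691⌋ − ⌊2938/691⌋ = 4 − 4 = 0
n=7: ⌊(8·455+208)/691⌋ − ⌊(7·455+208)/691⌋ = ⌊3848/691⌋ − ⌊3393/691⌋ = 5 − 4 = 1
n=8: ⌊(9·455+208)/691⌋ − ⌊(8·455+208)/691⌋ = ⌊4303/691⌋ − ⌊3848/691⌋ = 6 − 5 = 1
n=9: ⌊(10·455+208)/691⌋ − ⌊(9·455+208)/691⌋ = ⌊4758/691⌋ − ⌊4303/691⌋ = 6 − 6 = 0
n=10: ⌊(11·455+208)/691⌋ − ⌊(10·455+208)/691⌋ = ⌊5213/691⌋ − ⌊4758/691⌋ = 7 − 6 = 1
n=11: ⌊(12·455+208)/691⌋ − ⌊(11·455+208)/691⌋ = ⌊5668/691⌋ − ⌊5213/691⌋ = 8 − 7 = 1
n=12: ⌊(13·455+208)/691⌋ − ⌊(12·455+208)/691⌋ = ⌊6123/691⌋ − ⌊5668/691⌋ = 8 − 8 = 0
n=13: ⌊(14·455+208)/691⌋ − ⌊(13·455+208)/691⌋ = ⌊6578/691⌋ − ⌊6123/691⌋ = 9 − 8 = 1
n=14: ⌊(15·455+208)/691⌋ − ⌊(14·455+208)/691⌋ = ⌊7033/691⌋ − ⌊6578/691⌋ = 10 − 9 = 1
n=15: ⌊(16·455+208)/691⌋ − ⌊(15·455+208)/691⌋ = ⌊7488/691⌋ − ⌊7033/691⌋ = 10 − 10 = 0
n=16: ⌊(17·455+208)/691⌋ − ⌊(16·455+208)/691⌋ = ⌊7943/691⌋ − ⌊7488/691⌋ = 11 − 10 = 1
n=17: ⌊(18·455+208)/691⌋ − ⌊(17·455+208)/691⌋ = ⌊8398/691⌋ − ⌊7943/691⌋ = 12 − 11 = 1
n=18: ⌊(19·455+208)/691⌋ − ⌊(18·455+208)/691⌋ = ⌊8853/691⌋ − ⌊8398/691⌋ = 12 − 12 = 0
n=19: ⌊(20·455+208)/691⌋ − ⌊(19·455+208)/691⌋ = ⌊9308/691⌋ − ⌊8853/691⌋ = 13 − 12 = 1
n=20: ⌊(21·455+208)/691⌋ − ⌊(20·455+208)/691⌋ = ⌊9763/691⌋ − ⌊9308/691⌋ = 14 − 13 = 1
n=21: ⌊(22·455+208)/691⌋ − ⌊(21·455+208)/691⌋ = ⌊10218/691⌋ − ⌊9763/691⌋ = 14 − 14 = 0
n=22: ⌊(23·455+208)/691⌋ − ⌊(22·455+208)/691⌋ = ⌊10673/691⌋ − ⌊10218/691⌋ = 15 − 14 = 1
n=23: ⌊(24·455+208)/691⌋ − ⌊(23·455+208)/691⌋ = ⌊11128/691⌋ − ⌊10673/691⌋ = 16 − 15 = 1
n=24: ⌊(25·455+208)/691⌋ − ⌊(24·455+208)/691⌋ = ⌊11583/691⌋ − ⌊11128/691⌋ = 16 − 16 = 0
n=25: ⌊(26·455+208)/691⌋ − ⌊(25·455+208)/691⌋ = ⌊12038/691⌋ − ⌊11583/691⌋ = 17 − 16 = 1
n=26: ⌊(27·455+208)/691⌋ − ⌊(26·455+208)/691⌋ = ⌊12493/691⌋ − ⌊12038/691⌋ = 18 − 17 = 1
n=27: ⌊(28·455+208)/691⌋ − ⌊(27·455+208)/691⌋ = ⌊12948/691⌋ − ⌊12493/691⌋ = 18 − 18 = 0
n=28: ⌊(29·455+208)/691⌋ − ⌊(28·455+208)/691⌋ = ⌊13403/691⌋ − ⌊12948/691⌋ = 19 − 18 = 1
n=29: ⌊(30·455+208)/691⌋ − ⌊(29·455+208)/691⌋ = ⌊13858/691⌋ − ⌊13403/691⌋ = 20 − 19 = 1
n=30: ⌊(31·455+208)/691⌋ − ⌊(30·455+208)/691⌋ = ⌊14313/691⌋ − ⌊13858/691⌋ = 20 − 20 = 0
n=31: ⌊(32·455+208)/691⌋ − ⌊(31·455+208)/691⌋ = ⌊14768/691⌋ − ⌊14313/691⌋ = 21 − 20 = 1
n=32: ⌊(33·455+208)/691⌋ − ⌊(32·455+208)/691⌋ = ⌊15223/691⌋ − ⌊14768/691⌋ = 22 − 21 = 1
n=33: ⌊(34·455+208)/691⌋ − ⌊(33·455+208)/691⌋ = ⌊15678/691⌋ − ⌊15223/691⌋ = 22 − 22 = 0
n=34: ⌊(35·455+208)/691⌋ − ⌊(34·455+208)/691⌋ = ⌊16133/691⌋ − ⌊15678/691⌋ = 23 − 22 = 1
n=35: ⌊(36·455+208)/691⌋ − ⌊(35·455+208)/691⌋ = ⌊16588/691⌋ − ⌊16133/691⌋ = 24 − 23 = 1
n=36: ⌊(37·455+208)/691⌋ − ⌊(36·455+208)/691⌋ = ⌊17043/691⌋ − ⌊16588/691⌋ = 24 − 24 = 0
n=37: ⌊(38·455+208)/691⌋ − ⌊(37·455+208)/691⌋ = ⌊17498/691⌋ − ⌊17043/691⌋ = 25 − 24 = 1
n=38: ⌊(39·455+208)/691⌋ − ⌊(38·455+208)/691⌋ = ⌊17953/691⌋ − ⌊17498/691⌋ = 25 − 25 = 0
n=39: ⌊(40·455+208)/691⌋ − ⌊(39·455+208)/691⌋ = ⌊18408/691⌋ − ⌊17953/691⌋ = 26 − 25 = 1
n=40: ⌊(41·455+208)/691⌋ − ⌊(40·455+208)/691⌋ = ⌊18863/691⌋ − ⌊18408/691⌋ = 27 − 26 = 1
n=41: ⌊(42·455+208)/691⌋ − ⌊(41·455+208)/691⌋ = ⌊19318/691⌋ − ⌊18863/691⌋ = 27 − 27 = 0
n=42: ⌊(43·455+208)/691⌋ − ⌊(42·455+208)/691⌋ = ⌊19773/691⌋ − ⌊19318/691⌋ = 28 − 27 = 1
n=43: ⌊(44·455+208)/691⌋ − ⌊(43·455+208)/691⌋ = ⌊20228/691⌋ − ⌊19773/691⌋ = 29 − 28 = 1
n=44: ⌊(45·455+208)/691⌋ − ⌊(44·455+208)/691⌋ = ⌊20683/691⌋ − ⌊20228/691⌋ = 29 − 29 = 0
n=45: ⌊(46·455+208)/691⌋ − ⌊(45·455+208)/691⌋ = ⌊21138/691⌋ − ⌊20683/691⌋ = 30 − 29 = 1
n=46: ⌊(47·455+208)/691⌋ − ⌊(46·455+208)/691⌋ = ⌊21593/691⌋ − ⌊21138/691⌋ = 31 − 30 = 1
n=47: ⌊(48·455+208)/691⌋ − ⌊(47·455+208)/691⌋ = ⌊22048/691⌋ − ⌊21593/691⌋ = 31 − 31 = 0
n=48: ⌊(49·455+208)/691⌋ − ⌊(48·455+208)/691⌋ = ⌊22503/691⌋ − ⌊22048/691⌋ = 32 − 31 = 1
n=49: ⌊(50·455+208)/691⌋ − ⌊(49·455+208)/691⌋ = ⌊22958/691⌋ − ⌊22503/691⌋ = 33 − 32 = 1
n=50: ⌊(51·455+208)/691⌋ − ⌊(50·455+208)/691⌋ = ⌊23413/691⌋ − ⌊22958/691⌋ = 33 − 33 = 0
n=51: ⌊(52·455+208)/691⌋ − ⌊(51·455+208)/691⌋ = ⌊23868/691⌋ − ⌊23413/691⌋ = 34 − 33 = 1
n=52: ⌊(53·455+208)/691⌋ − ⌊(52·455+208)/691⌋ = ⌊24323/691⌋ − ⌊23868/691⌋ = 35 − 34 = 1
n=53: ⌊(54·455+208)/691⌋ − ⌊(53·455+208)/691⌋ = ⌊24778/691⌋ − ⌊24323/691⌋ = 35 − 35 = 0
n=54: ⌊(55·455+208)/691⌋ − ⌊(54·455+208)/691⌋ = ⌊25233/691⌋ − ⌊24778/691⌋ = 36 − 35 = 1
n=55: ⌊(56·455+208)/691⌋ − ⌊(55·455+208)/691⌋ = ⌊25688/691⌋ − ⌊25233/691⌋ = 37 − 36 = 1
n=56: ⌊(57·455+208)/691⌋ − ⌊(56·455+208)/691⌋ = ⌊26143/691⌋ − ⌊25688/691⌋ = 37 − 37 = 0
n=57: ⌊(58·455+208)/691⌋ − ⌊(57·455+208)/691⌋ = ⌊26598/691⌋ − ⌊26143/691⌋ = 38 − 37 = 1
n=58: ⌊(59·455+208)/691⌋ − ⌊(58·455+208)/691⌋ = ⌊27053/691⌋ − ⌊26598/691⌋ = 39 − 38 = 1
n=59: ⌊(60·455+208)/691⌋ − ⌊(59·455+208)/691⌋ = ⌊27508/691⌋ − ⌊27053/691⌋ = 39 − 39 = 0
n=60: ⌊(61·455+208)/691⌋ − ⌊(60·455+208)/691⌋ = ⌊27963/691⌋ − ⌊27508/691⌋ = 40 − 39 = 1
n=61: ⌊(62·455+208)/691⌋ − ⌊(61·455+208)/691⌋ = ⌊28418/691⌋ − ⌊27963/691⌋ = 41 − 40 = 1
n=62: ⌊(63·455+208)/691⌋ − ⌊(62·455+208)/691⌋ = ⌊28873/691⌋ − ⌊28418/691⌋ = 41 − 41 = 0


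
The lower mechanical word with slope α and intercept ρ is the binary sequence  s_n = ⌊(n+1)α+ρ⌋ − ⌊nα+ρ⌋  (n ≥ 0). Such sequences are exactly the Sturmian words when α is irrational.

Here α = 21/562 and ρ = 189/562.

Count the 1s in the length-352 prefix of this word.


#1s = Σ_{n=0}^{351} s_n = Σ_{n=0}^{351} (⌊(n+1)α+ρ⌋ − ⌊nα+ρ⌋)
the sum telescopes: every ⌊nα+ρ⌋ with 0 < n < 352 appears once with + and once with −, leaving ⌊352α+ρ⌋ − ⌊0·α+ρ⌋
352α + ρ = (352·21 + 189) / 562 = 7581/562
ρ = 189/562
⌊7581/562⌋ = 13,  ⌊189/562⌋ = 0
#1s = 13 − 0 = 13

13


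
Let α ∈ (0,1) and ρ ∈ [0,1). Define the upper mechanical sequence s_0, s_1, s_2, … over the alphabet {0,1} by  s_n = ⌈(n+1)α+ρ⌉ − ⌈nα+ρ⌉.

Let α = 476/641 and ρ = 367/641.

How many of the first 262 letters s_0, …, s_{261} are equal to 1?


#1s = Σ_{n=0}^{261} s_n = Σ_{n=0}^{261} (⌈(n+1)α+ρ⌉ − ⌈nα+ρ⌉)
the sum telescopes: every ⌈nα+ρ⌉ with 0 < n < 262 appears once with + and once with −, leaving ⌈262α+ρ⌉ − ⌈0·α+ρ⌉
262α + ρ = (262·476 + 367) / 641 = 125079/641
ρ = 367/641
⌈125079/641⌉ = 196,  ⌈367/641⌉ = 1
#1s = 196 − 1 = 195

195


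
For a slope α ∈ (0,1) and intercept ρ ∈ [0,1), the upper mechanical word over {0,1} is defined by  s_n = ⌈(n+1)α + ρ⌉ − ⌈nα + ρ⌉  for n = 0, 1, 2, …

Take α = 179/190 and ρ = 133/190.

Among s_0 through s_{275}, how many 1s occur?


#1s = Σ_{n=0}^{275} s_n = Σ_{n=0}^{275} (⌈(n+1)α+ρ⌉ − ⌈nα+ρ⌉)
the sum telescopes: every ⌈nα+ρ⌉ with 0 < n < 276 appears once with + and once with −, leaving ⌈276α+ρ⌉ − ⌈0·α+ρ⌉
276α + ρ = (276·179 + 133) / 190 = 49537/190
ρ = 133/190
⌈49537/190⌉ = 261,  ⌈133/190⌉ = 1
#1s = 261 − 1 = 260

260


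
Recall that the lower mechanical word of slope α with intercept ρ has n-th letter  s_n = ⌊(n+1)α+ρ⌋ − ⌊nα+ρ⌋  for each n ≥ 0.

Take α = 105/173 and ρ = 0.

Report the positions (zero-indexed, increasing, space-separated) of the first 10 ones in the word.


n=0: ⌊105/173⌋−⌊0/173⌋ = 0−0 = 0
n=1: ⌊210/173⌋−⌊105/173⌋ = 1−0 = 1  ← one
n=2: ⌊315/173⌋−⌊210/173⌋ = 1−1 = 0
n=3: ⌊420/173⌋−⌊315/173⌋ = 2−1 = 1  ← one
n=4: ⌊525/173⌋−⌊420/173⌋ = 3−2 = 1  ← one
n=5: ⌊630/173⌋−⌊525/173⌋ = 3−3 = 0
n=6: ⌊735/173⌋−⌊630/173⌋ = 4−3 = 1  ← one
n=7: ⌊840/173⌋−⌊735/173⌋ = 4−4 = 0
n=8: ⌊945/173⌋−⌊840/173⌋ = 5−4 = 1  ← one
n=9: ⌊1050/173⌋−⌊945/173⌋ = 6−5 = 1  ← one
n=10: ⌊1155/173⌋−⌊1050/173⌋ = 6−6 = 0
n=11: ⌊1260/173⌋−⌊1155/173⌋ = 7−6 = 1  ← one
n=12: ⌊1365/173⌋−⌊1260/173⌋ = 7−7 = 0
n=13: ⌊1470/173⌋−⌊1365/173⌋ = 8−7 = 1  ← one
n=14: ⌊1575/173⌋−⌊1470/173⌋ = 9−8 = 1  ← one
n=15: ⌊1680/173⌋−⌊1575/173⌋ = 9−9 = 0
n=16: ⌊1785/173⌋−⌊1680/173⌋ = 10−9 = 1  ← one
positions of the first 10 ones: 1 3 4 6 8 9 11 13 14 16

1 3 4 6 8 9 11 13 14 16


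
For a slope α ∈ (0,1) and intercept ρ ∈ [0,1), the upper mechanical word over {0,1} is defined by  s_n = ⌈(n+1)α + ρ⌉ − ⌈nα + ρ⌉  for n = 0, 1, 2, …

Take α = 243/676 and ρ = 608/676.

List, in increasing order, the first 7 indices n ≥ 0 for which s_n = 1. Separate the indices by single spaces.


0 3 5 8 11 14 16

n=0: ⌈851/676⌉−⌈608/676⌉ = 2−1 = 1  ← one
n=1: ⌈1094/676⌉−⌈851/676⌉ = 2−2 = 0
n=2: ⌈1337/676⌉−⌈1094/676⌉ = 2−2 = 0
n=3: ⌈1580/676⌉−⌈1337/676⌉ = 3−2 = 1  ← one
n=4: ⌈1823/676⌉−⌈1580/676⌉ = 3−3 = 0
n=5: ⌈2066/676⌉−⌈1823/676⌉ = 4−3 = 1  ← one
n=6: ⌈2309/676⌉−⌈2066/676⌉ = 4−4 = 0
n=7: ⌈2552/676⌉−⌈2309/676⌉ = 4−4 = 0
n=8: ⌈2795/676⌉−⌈2552/676⌉ = 5−4 = 1  ← one
n=9: ⌈3038/676⌉−⌈2795/676⌉ = 5−5 = 0
n=10: ⌈3281/676⌉−⌈3038/676⌉ = 5−5 = 0
n=11: ⌈3524/676⌉−⌈3281/676⌉ = 6−5 = 1  ← one
n=12: ⌈3767/676⌉−⌈3524/676⌉ = 6−6 = 0
n=13: ⌈4010/676⌉−⌈3767/676⌉ = 6−6 = 0
n=14: ⌈4253/676⌉−⌈4010/676⌉ = 7−6 = 1  ← one
n=15: ⌈4496/676⌉−⌈4253/676⌉ = 7−7 = 0
n=16: ⌈4739/676⌉−⌈4496/676⌉ = 8−7 = 1  ← one
positions of the first 7 ones: 0 3 5 8 11 14 16


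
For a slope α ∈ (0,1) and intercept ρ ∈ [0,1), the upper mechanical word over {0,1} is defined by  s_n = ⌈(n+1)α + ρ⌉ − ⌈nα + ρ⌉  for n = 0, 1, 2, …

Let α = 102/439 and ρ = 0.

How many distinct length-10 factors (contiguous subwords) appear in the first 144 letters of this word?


t_n = ⌈(n·102)/439⌉ for n = 0 … 144:
  n=0…9: ⌈0/439⌉=0 ⌈102/439⌉=1 ⌈204/439⌉=1 ⌈306/439⌉=1 ⌈408/439⌉=1 ⌈510/439⌉=2 ⌈612/439⌉=2 ⌈714/439⌉=2 ⌈816/439⌉=2 ⌈918/439⌉=3
  n=10…19: ⌈1020/439⌉=3 ⌈1122/439⌉=3 ⌈1224/439⌉=3 ⌈1326/439⌉=4 ⌈1428/439⌉=4 ⌈1530/439⌉=4 ⌈1632/439⌉=4 ⌈1734/439⌉=4 ⌈1836/439⌉=5 ⌈1938/439⌉=5
  n=20…29: ⌈2040/439⌉=5 ⌈2142/439⌉=5 ⌈2244/439⌉=6 ⌈2346/439⌉=6 ⌈2448/439⌉=6 ⌈2550/439⌉=6 ⌈2652/439⌉=7 ⌈2754/439⌉=7 ⌈2856/439⌉=7 ⌈2958/439⌉=7
  n=30…39: ⌈3060/439⌉=7 ⌈3162/439⌉=8 ⌈3264/439⌉=8 ⌈3366/439⌉=8 ⌈3468/439⌉=8 ⌈3570/439⌉=9 ⌈3672/439⌉=9 ⌈3774/439⌉=9 ⌈3876/439⌉=9 ⌈3978/439⌉=10
  n=40…49: ⌈4080/439⌉=10 ⌈4182/439⌉=10 ⌈4284/439⌉=10 ⌈4386/439⌉=10 ⌈4488/439⌉=11 ⌈4590/439⌉=11 ⌈4692/439⌉=11 ⌈4794/439⌉=11 ⌈4896/439⌉=12 ⌈4998/439⌉=12
  n=50…59: ⌈5100/439⌉=12 ⌈5202/439⌉=12 ⌈5304/439⌉=13 ⌈5406/439⌉=13 ⌈5508/439⌉=13 ⌈5610/439⌉=13 ⌈5712/439⌉=14 ⌈5814/439⌉=14 ⌈5916/439⌉=14 ⌈6018/439⌉=14
  n=60…69: ⌈6120/439⌉=14 ⌈6222/439⌉=15 ⌈6324/439⌉=15 ⌈6426/439⌉=15 ⌈6528/439⌉=15 ⌈6630/439⌉=16 ⌈6732/439⌉=16 ⌈6834/439⌉=16 ⌈6936/439⌉=16 ⌈7038/439⌉=17
  n=70…79: ⌈7140/439⌉=17 ⌈7242/439⌉=17 ⌈7344/439⌉=17 ⌈7446/439⌉=17 ⌈7548/439⌉=18 ⌈7650/439⌉=18 ⌈7752/439⌉=18 ⌈7854/439⌉=18 ⌈7956/439⌉=19 ⌈8058/439⌉=19
  n=80…89: ⌈8160/439⌉=19 ⌈8262/439⌉=19 ⌈8364/439⌉=20 ⌈8466/439⌉=20 ⌈8568/439⌉=20 ⌈8670/439⌉=20 ⌈8772/439⌉=20 ⌈8874/439⌉=21 ⌈8976/439⌉=21 ⌈9078/439⌉=21
  n=90…99: ⌈9180/439⌉=21 ⌈9282/439⌉=22 ⌈9384/439⌉=22 ⌈9486/439⌉=22 ⌈9588/439⌉=22 ⌈9690/439⌉=23 ⌈9792/439⌉=23 ⌈9894/439⌉=23 ⌈9996/439⌉=23 ⌈10098/439⌉=24
  n=100…109: ⌈10200/439⌉=24 ⌈10302/439⌉=24 ⌈10404/439⌉=24 ⌈10506/439⌉=24 ⌈10608/439⌉=25 ⌈10710/439⌉=25 ⌈10812/439⌉=25 ⌈10914/439⌉=25 ⌈11016/439⌉=26 ⌈11118/439⌉=26
  n=110…119: ⌈11220/439⌉=26 ⌈11322/439⌉=26 ⌈11424/439⌉=27 ⌈11526/439⌉=27 ⌈11628/439⌉=27 ⌈11730/439⌉=27 ⌈11832/439⌉=27 ⌈11934/439⌉=28 ⌈12036/439⌉=28 ⌈12138/439⌉=28
  n=120…129: ⌈12240/439⌉=28 ⌈12342/439⌉=29 ⌈12444/439⌉=29 ⌈12546/439⌉=29 ⌈12648/439⌉=29 ⌈12750/439⌉=30 ⌈12852/439⌉=30 ⌈12954/439⌉=30 ⌈13056/439⌉=30 ⌈13158/439⌉=30
  n=130…139: ⌈13260/439⌉=31 ⌈13362/439⌉=31 ⌈13464/439⌉=31 ⌈13566/439⌉=31 ⌈13668/439⌉=32 ⌈13770/439⌉=32 ⌈13872/439⌉=32 ⌈13974/439⌉=32 ⌈14076/439⌉=33 ⌈14178/439⌉=33
  n=140…144: ⌈14280/439⌉=33 ⌈14382/439⌉=33 ⌈14484/439⌉=33 ⌈14586/439⌉=34 ⌈14688/439⌉=34
s_n = t_(n+1) − t_n for n = 0 … 143 gives
prefix = 100010001000100001000100010000100010001000010001000100010000100010001000010001000100001000100010001000010001000100001000100010000100010001000010
slide a length-10 window over [0..9] … [134..143] (135 windows); first occurrence of each distinct factor:
  [  0..  9] 1000100010
  [  1.. 10] 0001000100
  [  2.. 11] 0010001000
  [  3.. 12] 0100010001
  [  7.. 16] 0100010000
  [  8.. 17] 1000100001
  [  9.. 18] 0001000010
  [ 10.. 19] 0010000100
  [ 11.. 20] 0100001000
  [ 12.. 21] 1000010001
  [ 13.. 22] 0000100010
  (the other 124 windows repeat one of these)
distinct factors: {0000100010, 0001000010, 0001000100, 0010000100, 0010001000, 0100001000, 0100010000, 0100010001, 1000010001, 1000100001, 1000100010}
count = 11  (Sturmian bound for length 10 is 11)

11


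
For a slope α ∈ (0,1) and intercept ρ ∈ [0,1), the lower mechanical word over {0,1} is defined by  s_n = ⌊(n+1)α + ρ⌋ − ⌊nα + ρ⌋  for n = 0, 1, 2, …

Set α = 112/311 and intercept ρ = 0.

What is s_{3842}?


(n+1)α + ρ = (3843·112) / 311 = 430416/311
nα + ρ     = (3842·112) / 311 = 430304/311
⌊430416/311⌋ = 1383,  ⌊430304/311⌋ = 1383
s_{3842} = 1383 − 1383 = 0

0


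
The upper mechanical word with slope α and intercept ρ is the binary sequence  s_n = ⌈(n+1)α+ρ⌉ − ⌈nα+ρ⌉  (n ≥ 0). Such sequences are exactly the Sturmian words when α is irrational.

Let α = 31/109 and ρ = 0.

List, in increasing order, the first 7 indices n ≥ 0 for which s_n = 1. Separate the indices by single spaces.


0 3 7 10 14 17 21

n=0: ⌈31/109⌉−⌈0/109⌉ = 1−0 = 1  ← one
n=1: ⌈62/109⌉−⌈31/109⌉ = 1−1 = 0
n=2: ⌈93/109⌉−⌈62/109⌉ = 1−1 = 0
n=3: ⌈124/109⌉−⌈93/109⌉ = 2−1 = 1  ← one
n=4: ⌈155/109⌉−⌈124/109⌉ = 2−2 = 0
n=5: ⌈186/109⌉−⌈155/109⌉ = 2−2 = 0
n=6: ⌈217/109⌉−⌈186/109⌉ = 2−2 = 0
n=7: ⌈248/109⌉−⌈217/109⌉ = 3−2 = 1  ← one
n=8: ⌈279/109⌉−⌈248/109⌉ = 3−3 = 0
n=9: ⌈310/109⌉−⌈279/109⌉ = 3−3 = 0
n=10: ⌈341/109⌉−⌈310/109⌉ = 4−3 = 1  ← one
n=11: ⌈372/109⌉−⌈341/109⌉ = 4−4 = 0
n=12: ⌈403/109⌉−⌈372/109⌉ = 4−4 = 0
n=13: ⌈434/109⌉−⌈403/109⌉ = 4−4 = 0
n=14: ⌈465/109⌉−⌈434/109⌉ = 5−4 = 1  ← one
n=15: ⌈496/109⌉−⌈465/109⌉ = 5−5 = 0
n=16: ⌈527/109⌉−⌈496/109⌉ = 5−5 = 0
n=17: ⌈558/109⌉−⌈527/109⌉ = 6−5 = 1  ← one
n=18: ⌈589/109⌉−⌈558/109⌉ = 6−6 = 0
n=19: ⌈620/109⌉−⌈589/109⌉ = 6−6 = 0
n=20: ⌈651/109⌉−⌈620/109⌉ = 6−6 = 0
n=21: ⌈682/109⌉−⌈651/109⌉ = 7−6 = 1  ← one
positions of the first 7 ones: 0 3 7 10 14 17 21


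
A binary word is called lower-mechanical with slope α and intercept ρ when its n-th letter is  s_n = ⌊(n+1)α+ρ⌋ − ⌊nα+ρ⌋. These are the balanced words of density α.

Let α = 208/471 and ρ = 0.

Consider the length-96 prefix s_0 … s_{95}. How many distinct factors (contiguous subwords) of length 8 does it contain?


t_n = ⌊(n·208)/471⌋ for n = 0 … 96:
  n=0…9: ⌊0/471⌋=0 ⌊208/471⌋=0 ⌊416/471⌋=0 ⌊624/471⌋=1 ⌊832/471⌋=1 ⌊1040/471⌋=2 ⌊1248/471⌋=2 ⌊1456/471⌋=3 ⌊1664/471⌋=3 ⌊1872/471⌋=3
  n=10…19: ⌊2080/471⌋=4 ⌊2288/471⌋=4 ⌊2496/471⌋=5 ⌊2704/471⌋=5 ⌊2912/471⌋=6 ⌊3120/471⌋=6 ⌊3328/471⌋=7 ⌊3536/471⌋=7 ⌊3744/471⌋=7 ⌊3952/471⌋=8
  n=20…29: ⌊4160/471⌋=8 ⌊4368/471⌋=9 ⌊4576/471⌋=9 ⌊4784/471⌋=10 ⌊4992/471⌋=10 ⌊5200/471⌋=11 ⌊5408/471⌋=11 ⌊5616/471⌋=11 ⌊5824/471⌋=12 ⌊6032/471⌋=12
  n=30…39: ⌊6240/471⌋=13 ⌊6448/471⌋=13 ⌊6656/471⌋=14 ⌊6864/471⌋=14 ⌊7072/471⌋=15 ⌊7280/471⌋=15 ⌊7488/471⌋=15 ⌊7696/471⌋=16 ⌊7904/471⌋=16 ⌊8112/471⌋=17
  n=40…49: ⌊8320/471⌋=17 ⌊8528/471⌋=18 ⌊8736/471⌋=18 ⌊8944/471⌋=18 ⌊9152/471⌋=19 ⌊9360/471⌋=19 ⌊9568/471⌋=20 ⌊9776/471⌋=20 ⌊9984/471⌋=21 ⌊10192/471⌋=21
  n=50…59: ⌊10400/471⌋=22 ⌊10608/471⌋=22 ⌊10816/471⌋=22 ⌊11024/471⌋=23 ⌊11232/471⌋=23 ⌊11440/471⌋=24 ⌊11648/471⌋=24 ⌊11856/471⌋=25 ⌊12064/471⌋=25 ⌊12272/471⌋=26
  n=60…69: ⌊12480/471⌋=26 ⌊12688/471⌋=26 ⌊12896/471⌋=27 ⌊13104/471⌋=27 ⌊13312/471⌋=28 ⌊13520/471⌋=28 ⌊13728/471⌋=29 ⌊13936/471⌋=29 ⌊14144/471⌋=30 ⌊14352/471⌋=30
  n=70…79: ⌊14560/471⌋=30 ⌊14768/471⌋=31 ⌊14976/471⌋=31 ⌊15184/471⌋=32 ⌊15392/471⌋=32 ⌊15600/471⌋=33 ⌊15808/471⌋=33 ⌊16016/471⌋=34 ⌊16224/471⌋=34 ⌊16432/471⌋=34
  n=80…89: ⌊16640/471⌋=35 ⌊16848/471⌋=35 ⌊17056/471⌋=36 ⌊17264/471⌋=36 ⌊17472/471⌋=37 ⌊17680/471⌋=37 ⌊17888/471⌋=37 ⌊18096/471⌋=38 ⌊18304/471⌋=38 ⌊18512/471⌋=39
  n=90…96: ⌊18720/471⌋=39 ⌊18928/471⌋=40 ⌊19136/471⌋=40 ⌊19344/471⌋=41 ⌊19552/471⌋=41 ⌊19760/471⌋=41 ⌊19968/471⌋=42
s_n = t_(n+1) − t_n for n = 0 … 95 gives
prefix = 001010100101010100101010100101010100101010010101010010101010010101010010101010010101001010101001
slide a length-8 window over [0..7] … [88..95] (89 windows); first occurrence of each distinct factor:
  [  0..  7] 00101010
  [  1..  8] 01010100
  [  2..  9] 10101001
  [  3.. 10] 01010010
  [  4.. 11] 10100101
  [  5.. 12] 01001010
  [  6.. 13] 10010101
  [  8.. 15] 01010101
  [  9.. 16] 10101010
  (the other 80 windows repeat one of these)
distinct factors: {00101010, 01001010, 01010010, 01010100, 01010101, 10010101, 10100101, 10101001, 10101010}
count = 9  (Sturmian bound for length 8 is 9)

9


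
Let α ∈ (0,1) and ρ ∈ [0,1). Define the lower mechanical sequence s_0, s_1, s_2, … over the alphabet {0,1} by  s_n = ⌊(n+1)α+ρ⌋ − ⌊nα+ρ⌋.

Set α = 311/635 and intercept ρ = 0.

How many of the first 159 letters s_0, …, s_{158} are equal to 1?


77

#1s = Σ_{n=0}^{158} s_n = Σ_{n=0}^{158} (⌊(n+1)α+ρ⌋ − ⌊nα+ρ⌋)
the sum telescopes: every ⌊nα+ρ⌋ with 0 < n < 159 appears once with + and once with −, leaving ⌊159α+ρ⌋ − ⌊0·α+ρ⌋
159α + ρ = (159·311) / 635 = 49449/635
ρ = 0/635
⌊49449/635⌋ = 77,  ⌊0/635⌋ = 0
#1s = 77 − 0 = 77


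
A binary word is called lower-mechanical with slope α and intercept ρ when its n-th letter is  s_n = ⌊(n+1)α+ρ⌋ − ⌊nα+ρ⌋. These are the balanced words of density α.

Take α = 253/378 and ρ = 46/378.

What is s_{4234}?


1

(n+1)α + ρ = (4235·253 + 46) / 378 = 1071501/378
nα + ρ     = (4234·253 + 46) / 378 = 1071248/378
⌊1071501/378⌋ = 2834,  ⌊1071248/378⌋ = 2833
s_{4234} = 2834 − 2833 = 1


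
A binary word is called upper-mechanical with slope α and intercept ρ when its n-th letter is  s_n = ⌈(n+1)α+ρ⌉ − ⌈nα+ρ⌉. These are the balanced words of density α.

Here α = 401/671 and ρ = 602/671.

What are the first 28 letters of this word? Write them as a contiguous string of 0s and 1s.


n=0: ⌈(1·401+602)/671⌉ − ⌈(0·401+602)/671⌉ = ⌈1003/671⌉ − ⌈602/671⌉ = 2 − 1 = 1
n=1: ⌈(2·401+602)/671⌉ − ⌈(1·401+602)/671⌉ = ⌈1404/671⌉ − ⌈1003/671⌉ = 3 − 2 = 1
n=2: ⌈(3·401+602)/671⌉ − ⌈(2·401+602)/671⌉ = ⌈1805/671⌉ − ⌈1404/671⌉ = 3 − 3 = 0
n=3: ⌈(4·401+602)/671⌉ − ⌈(3·401+602)/671⌉ = ⌈2206/671⌉ − ⌈1805/671⌉ = 4 − 3 = 1
n=4: ⌈(5·401+602)/671⌉ − ⌈(4·401+602)/671⌉ = ⌈2607/671⌉ − ⌈2206/671⌉ = 4 − 4 = 0
n=5: ⌈(6·401+602)/671⌉ − ⌈(5·401+602)/671⌉ = ⌈3008/671⌉ − ⌈2607/671⌉ = 5 − 4 = 1
n=6: ⌈(7·401+602)/671⌉ − ⌈(6·401+602)/671⌉ = ⌈3409/671⌉ − ⌈3008/671⌉ = 6 − 5 = 1
n=7: ⌈(8·401+602)/671⌉ − ⌈(7·401+602)/671⌉ = ⌈3810/671⌉ − ⌈3409/671⌉ = 6 − 6 = 0
n=8: ⌈(9·401+602)/671⌉ − ⌈(8·401+602)/671⌉ = ⌈4211/671⌉ − ⌈3810/671⌉ = 7 − 6 = 1
n=9: ⌈(10·401+602)/671⌉ − ⌈(9·401+602)/671⌉ = ⌈4612/671⌉ − ⌈4211/671⌉ = 7 − 7 = 0
n=10: ⌈(11·401+602)/671⌉ − ⌈(10·401+602)/671⌉ = ⌈5013/671⌉ − ⌈4612/671⌉ = 8 − 7 = 1
n=11: ⌈(12·401+602)/671⌉ − ⌈(11·401+602)/671⌉ = ⌈5414/671⌉ − ⌈5013/671⌉ = 9 − 8 = 1
n=12: ⌈(13·401+602)/671⌉ − ⌈(12·401+602)/671⌉ = ⌈5815/671⌉ − ⌈5414/671⌉ = 9 − 9 = 0
n=13: ⌈(14·401+602)/671⌉ − ⌈(13·401+602)/671⌉ = ⌈6216/671⌉ − ⌈5815/671⌉ = 10 − 9 = 1
n=14: ⌈(15·401+602)/671⌉ − ⌈(14·401+602)/671⌉ = ⌈6617/671⌉ − ⌈6216/671⌉ = 10 − 10 = 0
n=15: ⌈(16·401+602)/671⌉ − ⌈(15·401+602)/671⌉ = ⌈7018/671⌉ − ⌈6617/671⌉ = 11 − 10 = 1
n=16: ⌈(17·401+602)/671⌉ − ⌈(16·401+602)/671⌉ = ⌈7419/671⌉ − ⌈7018/671⌉ = 12 − 11 = 1
n=17: ⌈(18·401+602)/671⌉ − ⌈(17·401+602)/671⌉ = ⌈7820/671⌉ − ⌈7419/671⌉ = 12 − 12 = 0
n=18: ⌈(19·401+602)/671⌉ − ⌈(18·401+602)/671⌉ = ⌈8221/671⌉ − ⌈7820/671⌉ = 13 − 12 = 1
n=19: ⌈(20·401+602)/671⌉ − ⌈(19·401+602)/671⌉ = ⌈8622/671⌉ − ⌈8221/671⌉ = 13 − 13 = 0
n=20: ⌈(21·401+602)/671⌉ − ⌈(20·401+602)/671⌉ = ⌈9023/671⌉ − ⌈8622/671⌉ = 14 − 13 = 1
n=21: ⌈(22·401+602)/671⌉ − ⌈(21·401+602)/671⌉ = ⌈9424/671⌉ − ⌈9023/671⌉ = 15 − 14 = 1
n=22: ⌈(23·401+602)/671⌉ − ⌈(22·401+602)/671⌉ = ⌈9825/671⌉ − ⌈9424/671⌉ = 15 − 15 = 0
n=23: ⌈(24·401+602)/671⌉ − ⌈(23·401+602)/671⌉ = ⌈10226/671⌉ − ⌈9825/671⌉ = 16 − 15 = 1
n=24: ⌈(25·401+602)/671⌉ − ⌈(24·401+602)/671⌉ = ⌈10627/671⌉ − ⌈10226/671⌉ = 16 − 16 = 0
n=25: ⌈(26·401+602)/671⌉ − ⌈(25·401+602)/671⌉ = ⌈11028/671⌉ − ⌈10627/671⌉ = 17 − 16 = 1
n=26: ⌈(27·401+602)/671⌉ − ⌈(26·401+602)/671⌉ = ⌈11429/671⌉ − ⌈11028/671⌉ = 18 − 17 = 1
n=27: ⌈(28·401+602)/671⌉ − ⌈(27·401+602)/671⌉ = ⌈11830/671⌉ − ⌈11429/671⌉ = 18 − 18 = 0

1101011010110101101011010110


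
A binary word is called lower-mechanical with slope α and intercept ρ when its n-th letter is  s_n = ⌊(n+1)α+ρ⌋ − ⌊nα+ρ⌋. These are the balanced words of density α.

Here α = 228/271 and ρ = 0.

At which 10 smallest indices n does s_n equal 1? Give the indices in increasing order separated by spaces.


n=0: ⌊228/271⌋−⌊0/271⌋ = 0−0 = 0
n=1: ⌊456/271⌋−⌊228/271⌋ = 1−0 = 1  ← one
n=2: ⌊684/271⌋−⌊456/271⌋ = 2−1 = 1  ← one
n=3: ⌊912/271⌋−⌊684/271⌋ = 3−2 = 1  ← one
n=4: ⌊1140/271⌋−⌊912/271⌋ = 4−3 = 1  ← one
n=5: ⌊1368/271⌋−⌊1140/271⌋ = 5−4 = 1  ← one
n=6: ⌊1596/271⌋−⌊1368/271⌋ = 5−5 = 0
n=7: ⌊1824/271⌋−⌊1596/271⌋ = 6−5 = 1  ← one
n=8: ⌊2052/271⌋−⌊1824/271⌋ = 7−6 = 1  ← one
n=9: ⌊2280/271⌋−⌊2052/271⌋ = 8−7 = 1  ← one
n=10: ⌊2508/271⌋−⌊2280/271⌋ = 9−8 = 1  ← one
n=11: ⌊2736/271⌋−⌊2508/271⌋ = 10−9 = 1  ← one
positions of the first 10 ones: 1 2 3 4 5 7 8 9 10 11

1 2 3 4 5 7 8 9 10 11


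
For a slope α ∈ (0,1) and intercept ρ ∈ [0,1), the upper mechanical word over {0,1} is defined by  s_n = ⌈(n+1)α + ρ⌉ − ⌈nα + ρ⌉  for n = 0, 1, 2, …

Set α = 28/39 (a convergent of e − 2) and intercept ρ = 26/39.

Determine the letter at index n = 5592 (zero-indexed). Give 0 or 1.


1

(n+1)α + ρ = (5593·28 + 26) / 39 = 156630/39
nα + ρ     = (5592·28 + 26) / 39 = 156602/39
⌈156630/39⌉ = 4017,  ⌈156602/39⌉ = 4016
s_{5592} = 4017 − 4016 = 1


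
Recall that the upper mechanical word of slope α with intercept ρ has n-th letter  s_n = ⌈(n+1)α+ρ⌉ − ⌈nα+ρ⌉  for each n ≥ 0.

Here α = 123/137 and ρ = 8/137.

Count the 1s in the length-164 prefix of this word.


147

#1s = Σ_{n=0}^{163} s_n = Σ_{n=0}^{163} (⌈(n+1)α+ρ⌉ − ⌈nα+ρ⌉)
the sum telescopes: every ⌈nα+ρ⌉ with 0 < n < 164 appears once with + and once with −, leaving ⌈164α+ρ⌉ − ⌈0·α+ρ⌉
164α + ρ = (164·123 + 8) / 137 = 20180/137
ρ = 8/137
⌈20180/137⌉ = 148,  ⌈8/137⌉ = 1
#1s = 148 − 1 = 147


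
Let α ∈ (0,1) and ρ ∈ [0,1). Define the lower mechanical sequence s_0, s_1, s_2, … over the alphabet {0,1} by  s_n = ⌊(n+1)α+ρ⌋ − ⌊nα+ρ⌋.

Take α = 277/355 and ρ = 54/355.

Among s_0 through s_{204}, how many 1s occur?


#1s = Σ_{n=0}^{204} s_n = Σ_{n=0}^{204} (⌊(n+1)α+ρ⌋ − ⌊nα+ρ⌋)
the sum telescopes: every ⌊nα+ρ⌋ with 0 < n < 205 appears once with + and once with −, leaving ⌊205α+ρ⌋ − ⌊0·α+ρ⌋
205α + ρ = (205·277 + 54) / 355 = 56839/355
ρ = 54/355
⌊56839/355⌋ = 160,  ⌊54/355⌋ = 0
#1s = 160 − 0 = 160

160


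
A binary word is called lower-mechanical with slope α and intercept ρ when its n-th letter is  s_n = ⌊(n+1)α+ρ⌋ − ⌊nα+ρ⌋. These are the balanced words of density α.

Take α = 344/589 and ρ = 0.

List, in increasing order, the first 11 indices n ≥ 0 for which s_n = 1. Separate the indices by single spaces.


1 3 5 6 8 10 11 13 15 17 18

n=0: ⌊344/589⌋−⌊0/589⌋ = 0−0 = 0
n=1: ⌊688/589⌋−⌊344/589⌋ = 1−0 = 1  ← one
n=2: ⌊1032/589⌋−⌊688/589⌋ = 1−1 = 0
n=3: ⌊1376/589⌋−⌊1032/589⌋ = 2−1 = 1  ← one
n=4: ⌊1720/589⌋−⌊1376/589⌋ = 2−2 = 0
n=5: ⌊2064/589⌋−⌊1720/589⌋ = 3−2 = 1  ← one
n=6: ⌊2408/589⌋−⌊2064/589⌋ = 4−3 = 1  ← one
n=7: ⌊2752/589⌋−⌊2408/589⌋ = 4−4 = 0
n=8: ⌊3096/589⌋−⌊2752/589⌋ = 5−4 = 1  ← one
n=9: ⌊3440/589⌋−⌊3096/589⌋ = 5−5 = 0
n=10: ⌊3784/589⌋−⌊3440/589⌋ = 6−5 = 1  ← one
n=11: ⌊4128/589⌋−⌊3784/589⌋ = 7−6 = 1  ← one
n=12: ⌊4472/589⌋−⌊4128/589⌋ = 7−7 = 0
n=13: ⌊4816/589⌋−⌊4472/589⌋ = 8−7 = 1  ← one
n=14: ⌊5160/589⌋−⌊4816/589⌋ = 8−8 = 0
n=15: ⌊5504/589⌋−⌊5160/589⌋ = 9−8 = 1  ← one
n=16: ⌊5848/589⌋−⌊5504/589⌋ = 9−9 = 0
n=17: ⌊6192/589⌋−⌊5848/589⌋ = 10−9 = 1  ← one
n=18: ⌊6536/589⌋−⌊6192/589⌋ = 11−10 = 1  ← one
positions of the first 11 ones: 1 3 5 6 8 10 11 13 15 17 18


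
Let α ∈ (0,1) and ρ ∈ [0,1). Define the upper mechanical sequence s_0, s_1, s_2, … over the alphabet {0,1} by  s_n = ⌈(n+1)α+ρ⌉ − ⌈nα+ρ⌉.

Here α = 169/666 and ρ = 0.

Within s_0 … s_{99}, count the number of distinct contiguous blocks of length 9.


10

t_n = ⌈(n·169)/666⌉ for n = 0 … 100:
  n=0…9: ⌈0/666⌉=0 ⌈169/666⌉=1 ⌈338/666⌉=1 ⌈507/666⌉=1 ⌈676/666⌉=2 ⌈845/666⌉=2 ⌈1014/666⌉=2 ⌈1183/666⌉=2 ⌈1352/666⌉=3 ⌈1521/666⌉=3
  n=10…19: ⌈1690/666⌉=3 ⌈1859/666⌉=3 ⌈2028/666⌉=4 ⌈2197/666⌉=4 ⌈2366/666⌉=4 ⌈2535/666⌉=4 ⌈2704/666⌉=5 ⌈2873/666⌉=5 ⌈3042/666⌉=5 ⌈3211/666⌉=5
  n=20…29: ⌈3380/666⌉=6 ⌈3549/666⌉=6 ⌈3718/666⌉=6 ⌈3887/666⌉=6 ⌈4056/666⌉=7 ⌈4225/666⌉=7 ⌈4394/666⌉=7 ⌈4563/666⌉=7 ⌈4732/666⌉=8 ⌈4901/666⌉=8
  n=30…39: ⌈5070/666⌉=8 ⌈5239/666⌉=8 ⌈5408/666⌉=9 ⌈5577/666⌉=9 ⌈5746/666⌉=9 ⌈5915/666⌉=9 ⌈6084/666⌉=10 ⌈6253/666⌉=10 ⌈6422/666⌉=10 ⌈6591/666⌉=10
  n=40…49: ⌈6760/666⌉=11 ⌈6929/666⌉=11 ⌈7098/666⌉=11 ⌈7267/666⌉=11 ⌈7436/666⌉=12 ⌈7605/666⌉=12 ⌈7774/666⌉=12 ⌈7943/666⌉=12 ⌈8112/666⌉=13 ⌈8281/666⌉=13
  n=50…59: ⌈8450/666⌉=13 ⌈8619/666⌉=13 ⌈8788/666⌉=14 ⌈8957/666⌉=14 ⌈9126/666⌉=14 ⌈9295/666⌉=14 ⌈9464/666⌉=15 ⌈9633/666⌉=15 ⌈9802/666⌉=15 ⌈9971/666⌉=15
  n=60…69: ⌈10140/666⌉=16 ⌈10309/666⌉=16 ⌈10478/666⌉=16 ⌈10647/666⌉=16 ⌈10816/666⌉=17 ⌈10985/666⌉=17 ⌈11154/666⌉=17 ⌈11323/666⌉=18 ⌈11492/666⌉=18 ⌈11661/666⌉=18
  n=70…79: ⌈11830/666⌉=18 ⌈11999/666⌉=19 ⌈12168/666⌉=19 ⌈12337/666⌉=19 ⌈12506/666⌉=19 ⌈12675/666⌉=20 ⌈12844/666⌉=20 ⌈13013/666⌉=20 ⌈13182/666⌉=20 ⌈13351/666⌉=21
  n=80…89: ⌈13520/666⌉=21 ⌈13689/666⌉=21 ⌈13858/666⌉=21 ⌈14027/666⌉=22 ⌈14196/666⌉=22 ⌈14365/666⌉=22 ⌈14534/666⌉=22 ⌈14703/666⌉=23 ⌈14872/666⌉=23 ⌈15041/666⌉=23
  n=90…99: ⌈15210/666⌉=23 ⌈15379/666⌉=24 ⌈15548/666⌉=24 ⌈15717/666⌉=24 ⌈15886/666⌉=24 ⌈16055/666⌉=25 ⌈16224/666⌉=25 ⌈16393/666⌉=25 ⌈16562/666⌉=25 ⌈16731/666⌉=26
  n=100: ⌈16900/666⌉=26
s_n = t_(n+1) − t_n for n = 0 … 99 gives
prefix = 1001000100010001000100010001000100010001000100010001000100010001001000100010001000100010001000100010
slide a length-9 window over [0..8] … [91..99] (92 windows); first occurrence of each distinct factor:
  [  0..  8] 100100010
  [  1..  9] 001000100
  [  2.. 10] 010001000
  [  3.. 11] 100010001
  [  4.. 12] 000100010
  [ 58.. 66] 010001001
  [ 59.. 67] 100010010
  [ 60.. 68] 000100100
  [ 61.. 69] 001001000
  [ 62.. 70] 010010001
  (the other 82 windows repeat one of these)
distinct factors: {000100010, 000100100, 001000100, 001001000, 010001000, 010001001, 010010001, 100010001, 100010010, 100100010}
count = 10  (Sturmian bound for length 9 is 10)


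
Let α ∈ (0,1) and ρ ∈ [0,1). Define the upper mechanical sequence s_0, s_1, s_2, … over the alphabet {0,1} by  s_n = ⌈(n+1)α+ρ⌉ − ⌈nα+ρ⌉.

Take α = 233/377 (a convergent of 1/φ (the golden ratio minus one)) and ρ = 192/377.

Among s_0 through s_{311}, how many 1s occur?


193

#1s = Σ_{n=0}^{311} s_n = Σ_{n=0}^{311} (⌈(n+1)α+ρ⌉ − ⌈nα+ρ⌉)
the sum telescopes: every ⌈nα+ρ⌉ with 0 < n < 312 appears once with + and once with −, leaving ⌈312α+ρ⌉ − ⌈0·α+ρ⌉
312α + ρ = (312·233 + 192) / 377 = 72888/377
ρ = 192/377
⌈72888/377⌉ = 194,  ⌈192/377⌉ = 1
#1s = 194 − 1 = 193


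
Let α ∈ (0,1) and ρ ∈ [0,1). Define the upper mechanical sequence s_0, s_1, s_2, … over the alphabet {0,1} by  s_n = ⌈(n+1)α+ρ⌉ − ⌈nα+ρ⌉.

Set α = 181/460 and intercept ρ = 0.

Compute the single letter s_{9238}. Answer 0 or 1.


(n+1)α + ρ = (9239·181) / 460 = 1672259/460
nα + ρ     = (9238·181) / 460 = 1672078/460
⌈1672259/460⌉ = 3636,  ⌈1672078/460⌉ = 3635
s_{9238} = 3636 − 3635 = 1

1


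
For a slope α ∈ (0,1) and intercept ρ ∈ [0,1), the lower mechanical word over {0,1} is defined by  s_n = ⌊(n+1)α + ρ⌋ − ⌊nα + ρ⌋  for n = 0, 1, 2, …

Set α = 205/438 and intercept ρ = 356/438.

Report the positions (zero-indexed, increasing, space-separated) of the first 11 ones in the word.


n=0: ⌊561/438⌋−⌊356/438⌋ = 1−0 = 1  ← one
n=1: ⌊766/438⌋−⌊561/438⌋ = 1−1 = 0
n=2: ⌊971/438⌋−⌊766/438⌋ = 2−1 = 1  ← one
n=3: ⌊1176/438⌋−⌊971/438⌋ = 2−2 = 0
n=4: ⌊1381/438⌋−⌊1176/438⌋ = 3−2 = 1  ← one
n=5: ⌊1586/438⌋−⌊1381/438⌋ = 3−3 = 0
n=6: ⌊1791/438⌋−⌊1586/438⌋ = 4−3 = 1  ← one
n=7: ⌊1996/438⌋−⌊1791/438⌋ = 4−4 = 0
n=8: ⌊2201/438⌋−⌊1996/438⌋ = 5−4 = 1  ← one
n=9: ⌊2406/438⌋−⌊2201/438⌋ = 5−5 = 0
n=10: ⌊2611/438⌋−⌊2406/438⌋ = 5−5 = 0
n=11: ⌊2816/438⌋−⌊2611/438⌋ = 6−5 = 1  ← one
n=12: ⌊3021/438⌋−⌊2816/438⌋ = 6−6 = 0
n=13: ⌊3226/438⌋−⌊3021/438⌋ = 7−6 = 1  ← one
n=14: ⌊3431/438⌋−⌊3226/438⌋ = 7−7 = 0
n=15: ⌊3636/438⌋−⌊3431/438⌋ = 8−7 = 1  ← one
n=16: ⌊3841/438⌋−⌊3636/438⌋ = 8−8 = 0
n=17: ⌊4046/438⌋−⌊3841/438⌋ = 9−8 = 1  ← one
n=18: ⌊4251/438⌋−⌊4046/438⌋ = 9−9 = 0
n=19: ⌊4456/438⌋−⌊4251/438⌋ = 10−9 = 1  ← one
n=20: ⌊4661/438⌋−⌊4456/438⌋ = 10−10 = 0
n=21: ⌊4866/438⌋−⌊4661/438⌋ = 11−10 = 1  ← one
positions of the first 11 ones: 0 2 4 6 8 11 13 15 17 19 21

0 2 4 6 8 11 13 15 17 19 21


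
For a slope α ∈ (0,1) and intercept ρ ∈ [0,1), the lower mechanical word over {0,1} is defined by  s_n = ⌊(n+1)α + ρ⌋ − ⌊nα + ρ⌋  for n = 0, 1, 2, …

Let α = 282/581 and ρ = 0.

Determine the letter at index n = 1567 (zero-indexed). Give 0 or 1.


(n+1)α + ρ = (1568·282) / 581 = 442176/581
nα + ρ     = (1567·282) / 581 = 441894/581
⌊442176/581⌋ = 761,  ⌊441894/581⌋ = 760
s_{1567} = 761 − 760 = 1

1


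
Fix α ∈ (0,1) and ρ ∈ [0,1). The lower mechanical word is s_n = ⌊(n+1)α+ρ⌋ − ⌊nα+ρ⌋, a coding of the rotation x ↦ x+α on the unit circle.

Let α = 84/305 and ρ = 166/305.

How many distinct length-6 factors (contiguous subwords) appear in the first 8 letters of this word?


3

t_n = ⌊(n·84+166)/305⌋ for n = 0 … 8:
  n=0…8: ⌊166/305⌋=0 ⌊250/305⌋=0 ⌊334/305⌋=1 ⌊418/305⌋=1 ⌊502/305⌋=1 ⌊586/305⌋=1 ⌊670/305⌋=2 ⌊754/305⌋=2 ⌊838/305⌋=2
s_n = t_(n+1) − t_n for n = 0 … 7 gives
prefix = 01000100
slide a length-6 window over [0..5] … [2..7] (3 windows); first occurrence of each distinct factor:
  [  0..  5] 010001
  [  1..  6] 100010
  [  2..  7] 000100
distinct factors: {000100, 010001, 100010}
count = 3  (Sturmian bound for length 6 is 7)


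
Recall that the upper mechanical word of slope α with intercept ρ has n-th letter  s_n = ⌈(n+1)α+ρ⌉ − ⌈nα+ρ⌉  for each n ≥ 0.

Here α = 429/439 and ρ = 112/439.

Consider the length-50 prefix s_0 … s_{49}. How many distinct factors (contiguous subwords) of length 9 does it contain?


t_n = ⌈(n·429+112)/439⌉ for n = 0 … 50:
  n=0…9: ⌈112/439⌉=1 ⌈541/439⌉=2 ⌈970/439⌉=3 ⌈1399/439⌉=4 ⌈1828/439⌉=5 ⌈2257/439⌉=6 ⌈2686/439⌉=7 ⌈3115/439⌉=8 ⌈3544/439⌉=9 ⌈3973/439⌉=10
  n=10…19: ⌈4402/439⌉=11 ⌈4831/439⌉=12 ⌈5260/439⌉=12 ⌈5689/439⌉=13 ⌈6118/439⌉=14 ⌈6547/439⌉=15 ⌈6976/439⌉=16 ⌈7405/439⌉=17 ⌈7834/439⌉=18 ⌈8263/439⌉=19
  n=20…29: ⌈8692/439⌉=20 ⌈9121/439⌉=21 ⌈9550/439⌉=22 ⌈9979/439⌉=23 ⌈10408/439⌉=24 ⌈10837/439⌉=25 ⌈11266/439⌉=26 ⌈11695/439⌉=27 ⌈12124/439⌉=28 ⌈12553/439⌉=29
  n=30…39: ⌈12982/439⌉=30 ⌈13411/439⌉=31 ⌈13840/439⌉=32 ⌈14269/439⌉=33 ⌈14698/439⌉=34 ⌈15127/439⌉=35 ⌈15556/439⌉=36 ⌈15985/439⌉=37 ⌈16414/439⌉=38 ⌈16843/439⌉=39
  n=40…49: ⌈17272/439⌉=40 ⌈17701/439⌉=41 ⌈18130/439⌉=42 ⌈18559/439⌉=43 ⌈18988/439⌉=44 ⌈19417/439⌉=45 ⌈19846/439⌉=46 ⌈20275/439⌉=47 ⌈20704/439⌉=48 ⌈21133/439⌉=49
  n=50: ⌈21562/439⌉=50
s_n = t_(n+1) − t_n for n = 0 … 49 gives
prefix = 11111111111011111111111111111111111111111111111111
slide a length-9 window over [0..8] … [41..49] (42 windows); first occurrence of each distinct factor:
  [  0..  8] 111111111
  [  3.. 11] 111111110
  [  4.. 12] 111111101
  [  5.. 13] 111111011
  [  6.. 14] 111110111
  [  7.. 15] 111101111
  [  8.. 16] 111011111
  [  9.. 17] 110111111
  [ 10.. 18] 101111111
  [ 11.. 19] 011111111
  (the other 32 windows repeat one of these)
distinct factors: {011111111, 101111111, 110111111, 111011111, 111101111, 111110111, 111111011, 111111101, 111111110, 111111111}
count = 10  (Sturmian bound for length 9 is 10)

10
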